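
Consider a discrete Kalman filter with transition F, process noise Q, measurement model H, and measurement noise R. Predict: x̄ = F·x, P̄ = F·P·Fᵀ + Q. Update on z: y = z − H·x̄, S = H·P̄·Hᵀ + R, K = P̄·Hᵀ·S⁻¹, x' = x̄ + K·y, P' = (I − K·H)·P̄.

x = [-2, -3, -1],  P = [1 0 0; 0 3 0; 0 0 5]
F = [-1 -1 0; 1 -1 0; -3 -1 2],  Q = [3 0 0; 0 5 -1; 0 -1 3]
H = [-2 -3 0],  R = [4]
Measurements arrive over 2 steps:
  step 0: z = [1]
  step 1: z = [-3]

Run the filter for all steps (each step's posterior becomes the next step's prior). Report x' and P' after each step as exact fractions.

step 0: x' = [405/137, -297/137, 833/137], P' = [559/137 -346/137 642/137; -346/137 272/137 -416/137; 642/137 -416/137 4714/137]
step 1: x' = [-347/376, 323/188, 260/47], P' = [76567/19176 -25363/9588 2005/2397; -25363/9588 10471/4794 -1358/2397; 2005/2397 -1358/2397 287870/2397]

step 0: x̄ = F·x = [5, 1, 7]
step 0: P̄ = F·P·Fᵀ + Q = [7 2 6; 2 9 -1; 6 -1 35]
step 0: y = z − H·x̄ = [14]
step 0: S = H·P̄·Hᵀ + R = [137]
step 0: K = P̄·Hᵀ·S⁻¹ = [-20/137; -31/137; -9/137]
step 0: x' = x̄ + K·y = [405/137, -297/137, 833/137]
step 0: P' = (I − K·H)·P̄ = [559/137 -346/137 642/137; -346/137 272/137 -416/137; 642/137 -416/137 4714/137]
step 1: x̄ = F·x = [-108/137, 702/137, 748/137]
step 1: P̄ = F·P·Fᵀ + Q = [550/137 -287/137 113/137; -287/137 2208/137 -118/137; 113/137 -118/137 16454/137]
step 1: y = z − H·x̄ = [1479/137]
step 1: S = H·P̄·Hᵀ + R = [19176/137]
step 1: K = P̄·Hᵀ·S⁻¹ = [-239/19176; -3025/9588; 16/2397]
step 1: x' = x̄ + K·y = [-347/376, 323/188, 260/47]
step 1: P' = (I − K·H)·P̄ = [76567/19176 -25363/9588 2005/2397; -25363/9588 10471/4794 -1358/2397; 2005/2397 -1358/2397 287870/2397]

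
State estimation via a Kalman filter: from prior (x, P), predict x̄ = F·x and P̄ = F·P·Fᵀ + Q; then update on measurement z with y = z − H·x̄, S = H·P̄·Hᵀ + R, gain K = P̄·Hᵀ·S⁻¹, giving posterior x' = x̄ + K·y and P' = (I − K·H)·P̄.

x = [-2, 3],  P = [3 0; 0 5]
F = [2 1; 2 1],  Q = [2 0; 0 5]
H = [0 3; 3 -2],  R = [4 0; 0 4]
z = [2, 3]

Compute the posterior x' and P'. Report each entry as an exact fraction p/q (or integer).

x' = [15453/11477, 7370/11477]
P' = [7012/11477 3368/11477; 3368/11477 4996/11477]

x̄ = F·x = [-1, -1]
P̄ = F·P·Fᵀ + Q = [19 17; 17 22]
y = z − H·x̄ = [5, 4]
S = H·P̄·Hᵀ + R = [202 21; 21 59]
K = P̄·Hᵀ·S⁻¹ = [2526/11477 3575/11477; 3747/11477 28/11477]
x' = x̄ + K·y = [15453/11477, 7370/11477]
P' = (I − K·H)·P̄ = [7012/11477 3368/11477; 3368/11477 4996/11477]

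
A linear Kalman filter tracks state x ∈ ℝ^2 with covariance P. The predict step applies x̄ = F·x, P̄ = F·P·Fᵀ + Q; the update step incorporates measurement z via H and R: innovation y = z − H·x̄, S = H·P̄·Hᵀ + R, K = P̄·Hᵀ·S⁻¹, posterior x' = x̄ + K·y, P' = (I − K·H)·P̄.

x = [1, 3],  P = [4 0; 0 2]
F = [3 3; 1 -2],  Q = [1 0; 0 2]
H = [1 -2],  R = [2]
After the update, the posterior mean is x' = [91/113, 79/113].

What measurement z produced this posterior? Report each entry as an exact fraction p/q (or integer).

z = [-1]

x̄ = F·x = [12, -5]
P̄ = F·P·Fᵀ + Q = [55 0; 0 14]
S = H·P̄·Hᵀ + R = [113]
K = P̄·Hᵀ·S⁻¹ = [55/113; -28/113]
x' − x̄ = [-1265/113, 644/113] = K·y
y = (KᵀK)⁻¹·Kᵀ·(x' − x̄) = [-23]
z = y + H·x̄ = [-23] + [22] = [-1]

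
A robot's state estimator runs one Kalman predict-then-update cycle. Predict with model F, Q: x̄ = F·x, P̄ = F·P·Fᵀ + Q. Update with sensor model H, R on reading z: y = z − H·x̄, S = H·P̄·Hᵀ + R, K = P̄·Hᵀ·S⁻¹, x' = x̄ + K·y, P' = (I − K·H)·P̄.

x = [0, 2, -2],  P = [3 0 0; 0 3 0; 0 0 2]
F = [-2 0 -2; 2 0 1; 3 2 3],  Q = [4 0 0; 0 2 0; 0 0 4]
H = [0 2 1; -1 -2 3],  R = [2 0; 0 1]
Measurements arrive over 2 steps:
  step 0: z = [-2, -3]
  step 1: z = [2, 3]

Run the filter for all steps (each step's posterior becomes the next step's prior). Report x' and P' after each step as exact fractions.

step 0: x̄ = F·x = [4, -2, -2]
step 0: P̄ = F·P·Fᵀ + Q = [24 -16 -30; -16 16 24; -30 24 61]
step 0: y = z − H·x̄ = [4, 3]
step 0: S = H·P̄·Hᵀ + R = [223 277; 277 466]
step 0: K = P̄·Hᵀ·S⁻¹ = [-6178/27189 -1112/27189; 392/1007 -112/1007; 5089/27189 6602/27189]
step 0: x' = x̄ + K·y = [80708/27189, -782/1007, -14216/27189]
step 0: P' = (I − K·H)·P̄ = [178316/27189 -992/1007 41212/27189; -992/1007 432/1007 -80/1007; 41212/27189 -80/1007 14498/27189]
step 1: x̄ = F·x = [-14776/3021, 147200/27189, 5824/1007]
step 1: P̄ = F·P·Fᵀ + Q = [44804/1007 -109948/3021 -56876/1007; -109948/3021 946988/27189 50846/1007; -56876/1007 50846/1007 84638/1007]
step 1: y = z − H·x̄ = [-397270/27189, -228761/27189]
step 1: S = H·P̄·Hᵀ + R = [11618924/27189 12073810/27189; 12073810/27189 14373563/27189]
step 1: K = P̄·Hᵀ·S⁻¹ = [-38476393/195193352 -9897245/97596676; 149869413/390386704 -19297927/195193352; 76274315/390386704 44632759/195193352]
step 1: x' = x̄ + K·y = [-28246114/24399169, 15529091/24399169, 24517181/24399169]
step 1: P' = (I − K·H)·P̄ = [229229013/48798338 -70498745/97596676 102521097/97596676; -70498745/97596676 76237957/195193352 -2606501/195193352; 102521097/97596676 -2606501/195193352 81487317/195193352]

step 0: x' = [80708/27189, -782/1007, -14216/27189], P' = [178316/27189 -992/1007 41212/27189; -992/1007 432/1007 -80/1007; 41212/27189 -80/1007 14498/27189]
step 1: x' = [-28246114/24399169, 15529091/24399169, 24517181/24399169], P' = [229229013/48798338 -70498745/97596676 102521097/97596676; -70498745/97596676 76237957/195193352 -2606501/195193352; 102521097/97596676 -2606501/195193352 81487317/195193352]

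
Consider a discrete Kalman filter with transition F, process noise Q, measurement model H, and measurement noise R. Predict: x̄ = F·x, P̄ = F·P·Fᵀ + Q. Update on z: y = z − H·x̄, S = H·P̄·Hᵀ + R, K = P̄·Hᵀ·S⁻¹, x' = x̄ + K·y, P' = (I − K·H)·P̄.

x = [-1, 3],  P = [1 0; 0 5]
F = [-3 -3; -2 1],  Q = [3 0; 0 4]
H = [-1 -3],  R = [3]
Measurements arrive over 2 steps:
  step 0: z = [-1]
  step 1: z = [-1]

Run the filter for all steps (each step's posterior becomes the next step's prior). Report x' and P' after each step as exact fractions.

step 0: x' = [-326/41, 125/41], P' = [2037/41 -669/41; -669/41 233/41]
step 1: x' = [-54310/55573, 37592/55573], P' = [370536/55573 -111159/55573; -111159/55573 51446/55573]

step 0: x̄ = F·x = [-6, 5]
step 0: P̄ = F·P·Fᵀ + Q = [57 -9; -9 13]
step 0: y = z − H·x̄ = [8]
step 0: S = H·P̄·Hᵀ + R = [123]
step 0: K = P̄·Hᵀ·S⁻¹ = [-10/41; -10/41]
step 0: x' = x̄ + K·y = [-326/41, 125/41]
step 0: P' = (I − K·H)·P̄ = [2037/41 -669/41; -669/41 233/41]
step 1: x̄ = F·x = [603/41, 777/41]
step 1: P̄ = F·P·Fᵀ + Q = [8511/41 9516/41; 9516/41 11221/41]
step 1: y = z − H·x̄ = [2893/41]
step 1: S = H·P̄·Hᵀ + R = [166719/41]
step 1: K = P̄·Hᵀ·S⁻¹ = [-12353/55573; -14393/55573]
step 1: x' = x̄ + K·y = [-54310/55573, 37592/55573]
step 1: P' = (I − K·H)·P̄ = [370536/55573 -111159/55573; -111159/55573 51446/55573]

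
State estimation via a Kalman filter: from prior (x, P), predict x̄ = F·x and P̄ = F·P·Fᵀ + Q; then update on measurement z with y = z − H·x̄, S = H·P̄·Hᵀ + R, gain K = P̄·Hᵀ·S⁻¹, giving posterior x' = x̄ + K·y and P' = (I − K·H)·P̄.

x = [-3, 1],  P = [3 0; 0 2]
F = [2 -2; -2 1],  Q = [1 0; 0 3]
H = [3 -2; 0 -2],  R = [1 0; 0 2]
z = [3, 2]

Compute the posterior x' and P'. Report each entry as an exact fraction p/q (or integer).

x̄ = F·x = [-8, 7]
P̄ = F·P·Fᵀ + Q = [21 -16; -16 17]
y = z − H·x̄ = [41, 16]
S = H·P̄·Hᵀ + R = [450 164; 164 70]
K = P̄·Hᵀ·S⁻¹ = [701/2302 -295/1151; -41/1151 -463/1151]
x' = x̄ + K·y = [885/2302, -1032/1151]
P' = (I − K·H)·P̄ = [627/2302 295/1151; 295/1151 463/1151]

x' = [885/2302, -1032/1151]
P' = [627/2302 295/1151; 295/1151 463/1151]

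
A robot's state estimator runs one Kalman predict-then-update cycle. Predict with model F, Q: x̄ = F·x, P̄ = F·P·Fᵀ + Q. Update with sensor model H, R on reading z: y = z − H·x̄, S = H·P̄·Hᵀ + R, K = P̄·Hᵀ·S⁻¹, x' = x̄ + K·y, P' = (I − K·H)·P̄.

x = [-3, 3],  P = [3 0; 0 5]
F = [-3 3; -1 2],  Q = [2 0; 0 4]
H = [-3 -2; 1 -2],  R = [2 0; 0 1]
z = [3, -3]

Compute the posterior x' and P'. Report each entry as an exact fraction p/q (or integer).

x' = [-3745/2652, 2425/3536]
P' = [367/1989 -73/2652; -73/2652 589/3536]

x̄ = F·x = [18, 9]
P̄ = F·P·Fᵀ + Q = [74 39; 39 27]
y = z − H·x̄ = [75, -3]
S = H·P̄·Hᵀ + R = [1244 42; 42 27]
K = P̄·Hᵀ·S⁻¹ = [-661/2652 953/3978; -443/3536 -1913/5304]
x' = x̄ + K·y = [-3745/2652, 2425/3536]
P' = (I − K·H)·P̄ = [367/1989 -73/2652; -73/2652 589/3536]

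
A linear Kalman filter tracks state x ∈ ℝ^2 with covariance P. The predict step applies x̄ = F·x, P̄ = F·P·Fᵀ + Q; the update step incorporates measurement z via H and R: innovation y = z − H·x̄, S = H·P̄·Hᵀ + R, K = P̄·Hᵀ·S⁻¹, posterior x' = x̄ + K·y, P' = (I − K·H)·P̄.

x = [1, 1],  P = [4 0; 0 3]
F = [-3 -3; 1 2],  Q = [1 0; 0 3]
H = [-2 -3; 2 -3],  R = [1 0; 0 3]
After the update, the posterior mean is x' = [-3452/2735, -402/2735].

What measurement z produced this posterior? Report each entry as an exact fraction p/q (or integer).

z = [3, -2]

x̄ = F·x = [-6, 3]
P̄ = F·P·Fᵀ + Q = [64 -30; -30 19]
S = H·P̄·Hᵀ + R = [68 -85; -85 790]
K = P̄·Hᵀ·S⁻¹ = [-2298/9299 682/2735; -1515/9299 -453/2735]
x' − x̄ = [12958/2735, -8607/2735] = K·y
y = (KᵀK)⁻¹·Kᵀ·(x' − x̄) = [0, 19]
z = y + H·x̄ = [0, 19] + [3, -21] = [3, -2]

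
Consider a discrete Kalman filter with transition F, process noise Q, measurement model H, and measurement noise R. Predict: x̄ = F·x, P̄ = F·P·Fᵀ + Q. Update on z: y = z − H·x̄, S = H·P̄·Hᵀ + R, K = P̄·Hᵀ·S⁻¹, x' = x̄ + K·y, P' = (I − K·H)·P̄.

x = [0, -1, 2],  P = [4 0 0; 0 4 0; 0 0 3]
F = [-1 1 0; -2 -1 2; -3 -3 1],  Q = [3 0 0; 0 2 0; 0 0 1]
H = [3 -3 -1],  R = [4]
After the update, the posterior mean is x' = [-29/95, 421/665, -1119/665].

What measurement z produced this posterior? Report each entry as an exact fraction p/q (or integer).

z = [-1]

x̄ = F·x = [-1, 5, 5]
P̄ = F·P·Fᵀ + Q = [11 4 0; 4 34 42; 0 42 76]
S = H·P̄·Hᵀ + R = [665]
K = P̄·Hᵀ·S⁻¹ = [3/95; -132/665; -202/665]
x' − x̄ = [66/95, -2904/665, -4444/665] = K·y
y = (KᵀK)⁻¹·Kᵀ·(x' − x̄) = [22]
z = y + H·x̄ = [22] + [-23] = [-1]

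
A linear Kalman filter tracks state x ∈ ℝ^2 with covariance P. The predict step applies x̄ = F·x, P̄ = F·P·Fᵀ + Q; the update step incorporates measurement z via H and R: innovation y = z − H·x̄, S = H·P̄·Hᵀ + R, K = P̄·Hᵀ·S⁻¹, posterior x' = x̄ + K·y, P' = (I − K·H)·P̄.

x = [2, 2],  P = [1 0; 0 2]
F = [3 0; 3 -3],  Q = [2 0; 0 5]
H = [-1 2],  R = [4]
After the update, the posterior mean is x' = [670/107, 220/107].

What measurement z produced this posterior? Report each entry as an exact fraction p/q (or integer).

z = [-2]

x̄ = F·x = [6, 0]
P̄ = F·P·Fᵀ + Q = [11 9; 9 32]
S = H·P̄·Hᵀ + R = [107]
K = P̄·Hᵀ·S⁻¹ = [7/107; 55/107]
x' − x̄ = [28/107, 220/107] = K·y
y = (KᵀK)⁻¹·Kᵀ·(x' − x̄) = [4]
z = y + H·x̄ = [4] + [-6] = [-2]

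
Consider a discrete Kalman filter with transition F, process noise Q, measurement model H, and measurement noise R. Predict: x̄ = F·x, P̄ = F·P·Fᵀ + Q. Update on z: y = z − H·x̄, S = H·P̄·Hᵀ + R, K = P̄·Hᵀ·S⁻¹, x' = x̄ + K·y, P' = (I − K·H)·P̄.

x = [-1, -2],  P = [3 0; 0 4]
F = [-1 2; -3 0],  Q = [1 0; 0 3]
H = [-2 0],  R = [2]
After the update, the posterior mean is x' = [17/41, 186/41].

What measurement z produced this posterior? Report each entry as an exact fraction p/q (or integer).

z = [-1]

x̄ = F·x = [-3, 3]
P̄ = F·P·Fᵀ + Q = [20 9; 9 30]
S = H·P̄·Hᵀ + R = [82]
K = P̄·Hᵀ·S⁻¹ = [-20/41; -9/41]
x' − x̄ = [140/41, 63/41] = K·y
y = (KᵀK)⁻¹·Kᵀ·(x' − x̄) = [-7]
z = y + H·x̄ = [-7] + [6] = [-1]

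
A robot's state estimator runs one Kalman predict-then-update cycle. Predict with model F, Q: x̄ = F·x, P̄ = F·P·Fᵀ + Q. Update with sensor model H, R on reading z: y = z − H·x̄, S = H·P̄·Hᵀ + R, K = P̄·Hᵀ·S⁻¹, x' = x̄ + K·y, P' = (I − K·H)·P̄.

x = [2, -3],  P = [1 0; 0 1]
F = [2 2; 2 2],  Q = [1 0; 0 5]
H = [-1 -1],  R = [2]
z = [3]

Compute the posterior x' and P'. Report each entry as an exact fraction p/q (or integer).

x' = [-63/40, -59/40]
P' = [71/40 -37/40; -37/40 79/40]

x̄ = F·x = [-2, -2]
P̄ = F·P·Fᵀ + Q = [9 8; 8 13]
y = z − H·x̄ = [-1]
S = H·P̄·Hᵀ + R = [40]
K = P̄·Hᵀ·S⁻¹ = [-17/40; -21/40]
x' = x̄ + K·y = [-63/40, -59/40]
P' = (I − K·H)·P̄ = [71/40 -37/40; -37/40 79/40]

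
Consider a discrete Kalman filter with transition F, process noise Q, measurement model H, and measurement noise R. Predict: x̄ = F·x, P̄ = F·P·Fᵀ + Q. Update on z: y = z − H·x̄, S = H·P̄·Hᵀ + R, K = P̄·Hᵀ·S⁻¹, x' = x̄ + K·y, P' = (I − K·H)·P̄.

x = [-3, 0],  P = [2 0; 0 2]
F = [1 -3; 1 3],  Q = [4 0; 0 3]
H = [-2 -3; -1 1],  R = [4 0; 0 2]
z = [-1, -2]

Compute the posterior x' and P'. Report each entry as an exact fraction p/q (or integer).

x' = [33/29, -19/29]
P' = [3352/3973 -1248/3973; -1248/3973 1868/3973]

x̄ = F·x = [-3, -3]
P̄ = F·P·Fᵀ + Q = [24 -16; -16 23]
y = z − H·x̄ = [-16, -2]
S = H·P̄·Hᵀ + R = [115 -37; -37 81]
K = P̄·Hᵀ·S⁻¹ = [-740/3973 -2300/3973; -777/3973 1558/3973]
x' = x̄ + K·y = [33/29, -19/29]
P' = (I − K·H)·P̄ = [3352/3973 -1248/3973; -1248/3973 1868/3973]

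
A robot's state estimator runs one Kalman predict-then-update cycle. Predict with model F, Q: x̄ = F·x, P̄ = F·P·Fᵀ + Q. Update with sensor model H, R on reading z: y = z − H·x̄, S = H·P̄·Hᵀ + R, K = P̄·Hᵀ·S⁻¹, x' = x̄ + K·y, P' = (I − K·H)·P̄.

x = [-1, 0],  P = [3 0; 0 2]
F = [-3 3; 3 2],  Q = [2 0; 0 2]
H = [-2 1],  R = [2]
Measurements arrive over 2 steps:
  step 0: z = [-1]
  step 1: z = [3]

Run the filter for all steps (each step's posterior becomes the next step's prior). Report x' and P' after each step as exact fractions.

step 0: x̄ = F·x = [3, -3]
step 0: P̄ = F·P·Fᵀ + Q = [47 -15; -15 37]
step 0: y = z − H·x̄ = [8]
step 0: S = H·P̄·Hᵀ + R = [287]
step 0: K = P̄·Hᵀ·S⁻¹ = [-109/287; 67/287]
step 0: x' = x̄ + K·y = [-11/287, -325/287]
step 0: P' = (I − K·H)·P̄ = [1608/287 2998/287; 2998/287 6130/287]
step 1: x̄ = F·x = [-942/287, -683/287]
step 1: P̄ = F·P·Fᵀ + Q = [16252/287 31302/287; 31302/287 75542/287]
step 1: y = z − H·x̄ = [-340/287]
step 1: S = H·P̄·Hᵀ + R = [15916/287]
step 1: K = P̄·Hᵀ·S⁻¹ = [-601/7958; 6469/7958]
step 1: x' = x̄ + K·y = [-12704/3979, -13301/3979]
step 1: P' = (I − K·H)·P̄ = [224061/3979 447521/3979; 447521/3979 901511/3979]

step 0: x' = [-11/287, -325/287], P' = [1608/287 2998/287; 2998/287 6130/287]
step 1: x' = [-12704/3979, -13301/3979], P' = [224061/3979 447521/3979; 447521/3979 901511/3979]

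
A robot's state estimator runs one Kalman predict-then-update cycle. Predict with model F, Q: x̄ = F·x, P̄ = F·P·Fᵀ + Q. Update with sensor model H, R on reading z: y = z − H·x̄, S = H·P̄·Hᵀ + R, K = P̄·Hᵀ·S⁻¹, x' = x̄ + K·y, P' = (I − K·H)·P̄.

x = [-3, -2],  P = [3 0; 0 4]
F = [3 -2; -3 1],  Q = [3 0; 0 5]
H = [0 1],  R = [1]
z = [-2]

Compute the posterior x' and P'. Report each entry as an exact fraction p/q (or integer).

x̄ = F·x = [-5, 7]
P̄ = F·P·Fᵀ + Q = [46 -35; -35 36]
y = z − H·x̄ = [-9]
S = H·P̄·Hᵀ + R = [37]
K = P̄·Hᵀ·S⁻¹ = [-35/37; 36/37]
x' = x̄ + K·y = [130/37, -65/37]
P' = (I − K·H)·P̄ = [477/37 -35/37; -35/37 36/37]

x' = [130/37, -65/37]
P' = [477/37 -35/37; -35/37 36/37]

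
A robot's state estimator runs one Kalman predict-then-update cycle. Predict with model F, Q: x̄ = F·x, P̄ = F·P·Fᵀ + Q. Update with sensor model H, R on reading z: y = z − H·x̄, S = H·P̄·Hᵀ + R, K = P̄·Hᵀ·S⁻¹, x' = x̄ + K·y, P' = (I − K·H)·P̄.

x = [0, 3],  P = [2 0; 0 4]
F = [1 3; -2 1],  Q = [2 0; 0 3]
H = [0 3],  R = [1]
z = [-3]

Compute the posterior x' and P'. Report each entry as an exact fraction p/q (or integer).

x̄ = F·x = [9, 3]
P̄ = F·P·Fᵀ + Q = [40 8; 8 15]
y = z − H·x̄ = [-12]
S = H·P̄·Hᵀ + R = [136]
K = P̄·Hᵀ·S⁻¹ = [3/17; 45/136]
x' = x̄ + K·y = [117/17, -33/34]
P' = (I − K·H)·P̄ = [608/17 1/17; 1/17 15/136]

x' = [117/17, -33/34]
P' = [608/17 1/17; 1/17 15/136]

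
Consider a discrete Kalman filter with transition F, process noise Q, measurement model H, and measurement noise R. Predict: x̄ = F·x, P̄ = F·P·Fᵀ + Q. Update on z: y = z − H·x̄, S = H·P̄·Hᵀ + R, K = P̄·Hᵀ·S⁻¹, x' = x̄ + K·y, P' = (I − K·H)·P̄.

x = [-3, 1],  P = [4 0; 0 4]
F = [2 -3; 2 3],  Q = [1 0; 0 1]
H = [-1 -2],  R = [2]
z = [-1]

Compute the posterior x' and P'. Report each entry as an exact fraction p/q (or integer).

x' = [-1475/187, 815/187]
P' = [9742/187 -4858/187; -4858/187 2515/187]

x̄ = F·x = [-9, -3]
P̄ = F·P·Fᵀ + Q = [53 -20; -20 53]
y = z − H·x̄ = [-16]
S = H·P̄·Hᵀ + R = [187]
K = P̄·Hᵀ·S⁻¹ = [-13/187; -86/187]
x' = x̄ + K·y = [-1475/187, 815/187]
P' = (I − K·H)·P̄ = [9742/187 -4858/187; -4858/187 2515/187]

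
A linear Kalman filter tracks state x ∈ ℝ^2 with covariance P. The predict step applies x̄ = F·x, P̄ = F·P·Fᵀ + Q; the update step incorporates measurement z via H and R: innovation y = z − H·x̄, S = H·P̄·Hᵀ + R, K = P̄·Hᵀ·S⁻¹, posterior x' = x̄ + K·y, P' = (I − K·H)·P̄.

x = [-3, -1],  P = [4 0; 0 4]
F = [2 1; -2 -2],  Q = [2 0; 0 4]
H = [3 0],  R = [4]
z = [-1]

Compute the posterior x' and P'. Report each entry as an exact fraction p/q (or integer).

x' = [-47/101, 88/101]
P' = [44/101 -48/101; -48/101 1044/101]

x̄ = F·x = [-7, 8]
P̄ = F·P·Fᵀ + Q = [22 -24; -24 36]
y = z − H·x̄ = [20]
S = H·P̄·Hᵀ + R = [202]
K = P̄·Hᵀ·S⁻¹ = [33/101; -36/101]
x' = x̄ + K·y = [-47/101, 88/101]
P' = (I − K·H)·P̄ = [44/101 -48/101; -48/101 1044/101]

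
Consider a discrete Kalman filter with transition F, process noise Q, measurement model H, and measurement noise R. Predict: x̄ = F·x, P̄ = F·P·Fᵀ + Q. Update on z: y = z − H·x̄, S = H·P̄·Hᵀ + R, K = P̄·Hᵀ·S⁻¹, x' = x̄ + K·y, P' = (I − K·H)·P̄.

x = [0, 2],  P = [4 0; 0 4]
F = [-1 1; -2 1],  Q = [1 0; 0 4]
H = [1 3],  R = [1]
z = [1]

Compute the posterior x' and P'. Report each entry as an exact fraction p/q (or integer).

x' = [281/298, 4/149]
P' = [657/298 -102/149; -102/149 48/149]

x̄ = F·x = [2, 2]
P̄ = F·P·Fᵀ + Q = [9 12; 12 24]
y = z − H·x̄ = [-7]
S = H·P̄·Hᵀ + R = [298]
K = P̄·Hᵀ·S⁻¹ = [45/298; 42/149]
x' = x̄ + K·y = [281/298, 4/149]
P' = (I − K·H)·P̄ = [657/298 -102/149; -102/149 48/149]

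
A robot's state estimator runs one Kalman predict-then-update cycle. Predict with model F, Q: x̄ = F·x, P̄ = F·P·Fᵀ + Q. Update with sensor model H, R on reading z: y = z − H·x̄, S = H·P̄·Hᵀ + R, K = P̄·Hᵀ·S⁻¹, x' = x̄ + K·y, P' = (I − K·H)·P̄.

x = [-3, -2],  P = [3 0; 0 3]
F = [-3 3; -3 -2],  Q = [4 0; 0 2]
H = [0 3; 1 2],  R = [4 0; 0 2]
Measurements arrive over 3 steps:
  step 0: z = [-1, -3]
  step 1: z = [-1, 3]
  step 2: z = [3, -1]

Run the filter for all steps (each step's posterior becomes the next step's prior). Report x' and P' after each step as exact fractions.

step 0: x̄ = F·x = [3, 13]
step 0: P̄ = F·P·Fᵀ + Q = [58 9; 9 41]
step 0: y = z − H·x̄ = [-40, -32]
step 0: S = H·P̄·Hᵀ + R = [373 273; 273 260]
step 0: K = P̄·Hᵀ·S⁻¹ = [-96/157 1907/2041; 549/1727 28/1727]
step 0: x' = x̄ + K·y = [-4981/2041, -405/1727]
step 0: P' = (I − K·H)·P̄ = [7142/2041 -128/157; -128/157 732/1727]
step 1: x̄ = F·x = [148578/22451, 174903/22451]
step 1: P̄ = F·P·Fᵀ + Q = [1211978/22451 704874/22451; 704874/22451 570376/22451]
step 1: y = z − H·x̄ = [-547160/22451, -431031/22451]
step 1: S = H·P̄·Hᵀ + R = [5223188/22451 5536878/22451; 5536878/22451 6357880/22451]
step 1: K = P̄·Hᵀ·S⁻¹ = [-11933367/28410589 22107743/28410589; 7350903/28410589 1845626/28410589]
step 1: x' = x̄ + K·y = [54408579/28410589, 6746031/28410589]
step 1: P' = (I − K·H)·P̄ = [76037798/28410589 -15911156/28410589; -15911156/28410589 9801204/28410589]
step 2: x̄ = F·x = [-142987644/28410589, -176717799/28410589]
step 2: P̄ = F·P·Fᵀ + Q = [1172594182/28410589 673266426/28410589; 673266426/28410589 589432304/28410589]
step 2: y = z − H·x̄ = [615385164/28410589, 468012653/28410589]
step 2: S = H·P̄·Hᵀ + R = [5418533092/28410589 5556393102/28410589; 5556393102/28410589 6280210280/28410589]
step 2: K = P̄·Hᵀ·S⁻¹ = [-11549354763/27771537251 21358008637/27771537251; 7163775657/27771537251 1852131034/27771537251]
step 2: x' = x̄ + K·y = [-38100933835/27771537251, 12938030909/27771537251]
step 2: P' = (I − K·H)·P̄ = [73514296642/27771537251 -15399139684/27771537251; -15399139684/27771537251 9551700876/27771537251]

step 0: x' = [-4981/2041, -405/1727], P' = [7142/2041 -128/157; -128/157 732/1727]
step 1: x' = [54408579/28410589, 6746031/28410589], P' = [76037798/28410589 -15911156/28410589; -15911156/28410589 9801204/28410589]
step 2: x' = [-38100933835/27771537251, 12938030909/27771537251], P' = [73514296642/27771537251 -15399139684/27771537251; -15399139684/27771537251 9551700876/27771537251]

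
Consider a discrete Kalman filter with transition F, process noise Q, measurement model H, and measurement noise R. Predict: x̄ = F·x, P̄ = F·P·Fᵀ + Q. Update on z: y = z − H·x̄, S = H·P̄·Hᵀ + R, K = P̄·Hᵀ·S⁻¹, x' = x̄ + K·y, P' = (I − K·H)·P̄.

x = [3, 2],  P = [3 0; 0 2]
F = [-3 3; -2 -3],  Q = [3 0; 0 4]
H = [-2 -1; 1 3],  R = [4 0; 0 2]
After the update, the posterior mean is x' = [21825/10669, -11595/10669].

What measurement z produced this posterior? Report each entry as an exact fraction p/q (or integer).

x̄ = F·x = [-3, -12]
P̄ = F·P·Fᵀ + Q = [48 0; 0 34]
S = H·P̄·Hᵀ + R = [230 -198; -198 356]
K = P̄·Hᵀ·S⁻¹ = [-6168/10669 -1992/10669; 2023/10669 4182/10669]
x' − x̄ = [53832/10669, 116433/10669] = K·y
y = (KᵀK)⁻¹·Kᵀ·(x' − x̄) = [-21, 38]
z = y + H·x̄ = [-21, 38] + [18, -39] = [-3, -1]

z = [-3, -1]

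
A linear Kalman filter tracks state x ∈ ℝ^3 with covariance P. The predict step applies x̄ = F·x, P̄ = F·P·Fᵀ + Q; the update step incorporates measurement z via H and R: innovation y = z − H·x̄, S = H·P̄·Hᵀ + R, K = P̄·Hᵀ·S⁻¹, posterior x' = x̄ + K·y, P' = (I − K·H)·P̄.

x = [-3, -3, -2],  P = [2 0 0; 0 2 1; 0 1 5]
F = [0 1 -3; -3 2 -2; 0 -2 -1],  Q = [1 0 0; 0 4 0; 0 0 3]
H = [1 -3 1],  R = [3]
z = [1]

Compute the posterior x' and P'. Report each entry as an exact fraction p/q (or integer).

x' = [133/59, 1009/295, 2624/295]
P' = [2398/59 1150/59 1040/59; 1150/59 3174/295 3484/295; 1040/59 3484/295 5324/295]

x̄ = F·x = [3, 7, 8]
P̄ = F·P·Fᵀ + Q = [42 26 16; 26 42 4; 16 4 20]
y = z − H·x̄ = [11]
S = H·P̄·Hᵀ + R = [295]
K = P̄·Hᵀ·S⁻¹ = [-4/59; -96/295; 24/295]
x' = x̄ + K·y = [133/59, 1009/295, 2624/295]
P' = (I − K·H)·P̄ = [2398/59 1150/59 1040/59; 1150/59 3174/295 3484/295; 1040/59 3484/295 5324/295]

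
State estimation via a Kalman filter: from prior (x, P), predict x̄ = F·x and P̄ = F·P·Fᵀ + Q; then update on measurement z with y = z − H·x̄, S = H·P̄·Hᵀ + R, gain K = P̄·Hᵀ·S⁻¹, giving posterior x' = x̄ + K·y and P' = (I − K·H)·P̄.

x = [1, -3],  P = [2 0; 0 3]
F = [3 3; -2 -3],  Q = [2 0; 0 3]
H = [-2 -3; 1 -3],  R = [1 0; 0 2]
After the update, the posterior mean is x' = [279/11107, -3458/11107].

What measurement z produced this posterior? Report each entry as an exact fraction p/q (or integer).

z = [1, 1]

x̄ = F·x = [-6, 7]
P̄ = F·P·Fᵀ + Q = [47 -39; -39 38]
S = H·P̄·Hᵀ + R = [63 131; 131 625]
K = P̄·Hᵀ·S⁻¹ = [-7109/22214 7319/22214; -2457/22214 -4923/22214]
x' − x̄ = [66921/11107, -81207/11107] = K·y
y = (KᵀK)⁻¹·Kᵀ·(x' − x̄) = [10, 28]
z = y + H·x̄ = [10, 28] + [-9, -27] = [1, 1]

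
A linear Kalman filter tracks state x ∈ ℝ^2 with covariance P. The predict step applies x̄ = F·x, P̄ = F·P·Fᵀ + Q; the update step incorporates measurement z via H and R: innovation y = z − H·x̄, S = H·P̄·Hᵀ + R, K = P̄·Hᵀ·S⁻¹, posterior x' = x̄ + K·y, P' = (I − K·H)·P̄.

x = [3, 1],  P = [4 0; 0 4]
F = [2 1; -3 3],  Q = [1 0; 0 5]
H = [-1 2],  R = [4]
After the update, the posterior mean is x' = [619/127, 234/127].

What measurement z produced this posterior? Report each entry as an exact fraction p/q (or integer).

x̄ = F·x = [7, -6]
P̄ = F·P·Fᵀ + Q = [21 -12; -12 77]
S = H·P̄·Hᵀ + R = [381]
K = P̄·Hᵀ·S⁻¹ = [-15/127; 166/381]
x' − x̄ = [-270/127, 996/127] = K·y
y = (KᵀK)⁻¹·Kᵀ·(x' − x̄) = [18]
z = y + H·x̄ = [18] + [-19] = [-1]

z = [-1]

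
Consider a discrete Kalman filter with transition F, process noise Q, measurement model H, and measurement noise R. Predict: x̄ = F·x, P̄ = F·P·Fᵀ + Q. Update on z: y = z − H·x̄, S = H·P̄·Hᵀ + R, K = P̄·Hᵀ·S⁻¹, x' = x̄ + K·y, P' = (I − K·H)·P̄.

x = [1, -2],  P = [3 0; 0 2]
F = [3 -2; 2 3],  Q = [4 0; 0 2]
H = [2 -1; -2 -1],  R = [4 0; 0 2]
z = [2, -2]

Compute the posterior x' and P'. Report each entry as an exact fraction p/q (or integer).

x̄ = F·x = [7, -4]
P̄ = F·P·Fᵀ + Q = [39 6; 6 32]
y = z − H·x̄ = [-16, 8]
S = H·P̄·Hᵀ + R = [168 -124; -124 214]
K = P̄·Hᵀ·S⁻¹ = [156/643 -162/643; -1217/2572 -617/1286]
x' = x̄ + K·y = [709/643, -172/643]
P' = (I − K·H)·P̄ = [237/643 -150/643; -150/643 917/643]

x' = [709/643, -172/643]
P' = [237/643 -150/643; -150/643 917/643]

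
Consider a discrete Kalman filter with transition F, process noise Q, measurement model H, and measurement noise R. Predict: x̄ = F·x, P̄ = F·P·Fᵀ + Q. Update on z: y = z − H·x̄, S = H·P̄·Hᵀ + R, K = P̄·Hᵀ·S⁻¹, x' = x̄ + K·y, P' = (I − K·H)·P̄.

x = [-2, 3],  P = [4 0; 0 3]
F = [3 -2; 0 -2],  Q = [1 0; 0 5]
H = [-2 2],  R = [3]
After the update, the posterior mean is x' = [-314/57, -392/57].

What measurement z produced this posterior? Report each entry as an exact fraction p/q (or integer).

x̄ = F·x = [-12, -6]
P̄ = F·P·Fᵀ + Q = [49 12; 12 17]
S = H·P̄·Hᵀ + R = [171]
K = P̄·Hᵀ·S⁻¹ = [-74/171; 10/171]
x' − x̄ = [370/57, -50/57] = K·y
y = (KᵀK)⁻¹·Kᵀ·(x' − x̄) = [-15]
z = y + H·x̄ = [-15] + [12] = [-3]

z = [-3]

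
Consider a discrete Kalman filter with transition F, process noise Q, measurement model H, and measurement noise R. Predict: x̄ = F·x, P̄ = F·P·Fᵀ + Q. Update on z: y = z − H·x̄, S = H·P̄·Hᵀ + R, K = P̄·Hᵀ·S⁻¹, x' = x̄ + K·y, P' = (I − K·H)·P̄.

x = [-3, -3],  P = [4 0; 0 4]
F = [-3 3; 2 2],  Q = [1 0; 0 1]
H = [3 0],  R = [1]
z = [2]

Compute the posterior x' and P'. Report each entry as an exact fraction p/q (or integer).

x̄ = F·x = [0, -12]
P̄ = F·P·Fᵀ + Q = [73 0; 0 33]
y = z − H·x̄ = [2]
S = H·P̄·Hᵀ + R = [658]
K = P̄·Hᵀ·S⁻¹ = [219/658; 0]
x' = x̄ + K·y = [219/329, -12]
P' = (I − K·H)·P̄ = [73/658 0; 0 33]

x' = [219/329, -12]
P' = [73/658 0; 0 33]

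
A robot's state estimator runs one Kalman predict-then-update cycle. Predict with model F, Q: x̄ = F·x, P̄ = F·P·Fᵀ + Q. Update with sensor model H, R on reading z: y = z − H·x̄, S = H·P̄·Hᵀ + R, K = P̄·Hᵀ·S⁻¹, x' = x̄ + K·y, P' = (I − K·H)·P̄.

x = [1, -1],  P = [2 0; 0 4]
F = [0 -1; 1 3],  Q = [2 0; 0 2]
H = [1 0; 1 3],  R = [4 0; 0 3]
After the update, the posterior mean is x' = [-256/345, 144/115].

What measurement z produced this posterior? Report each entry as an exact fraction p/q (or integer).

x̄ = F·x = [1, -2]
P̄ = F·P·Fᵀ + Q = [6 -12; -12 40]
S = H·P̄·Hᵀ + R = [10 -30; -30 297]
K = P̄·Hᵀ·S⁻¹ = [49/115 -4/69; -18/115 8/23]
x' − x̄ = [-601/345, 374/115] = K·y
y = (KᵀK)⁻¹·Kᵀ·(x' − x̄) = [-3, 8]
z = y + H·x̄ = [-3, 8] + [1, -5] = [-2, 3]

z = [-2, 3]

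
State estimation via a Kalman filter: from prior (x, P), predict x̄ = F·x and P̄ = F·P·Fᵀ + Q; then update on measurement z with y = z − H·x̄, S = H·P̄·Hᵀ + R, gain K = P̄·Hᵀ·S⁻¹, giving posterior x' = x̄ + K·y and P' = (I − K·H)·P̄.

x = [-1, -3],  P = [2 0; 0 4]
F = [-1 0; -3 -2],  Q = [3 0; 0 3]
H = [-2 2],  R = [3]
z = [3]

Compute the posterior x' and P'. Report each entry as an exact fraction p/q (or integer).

x' = [97/123, 301/123]
P' = [611/123 614/123; 614/123 707/123]

x̄ = F·x = [1, 9]
P̄ = F·P·Fᵀ + Q = [5 6; 6 37]
y = z − H·x̄ = [-13]
S = H·P̄·Hᵀ + R = [123]
K = P̄·Hᵀ·S⁻¹ = [2/123; 62/123]
x' = x̄ + K·y = [97/123, 301/123]
P' = (I − K·H)·P̄ = [611/123 614/123; 614/123 707/123]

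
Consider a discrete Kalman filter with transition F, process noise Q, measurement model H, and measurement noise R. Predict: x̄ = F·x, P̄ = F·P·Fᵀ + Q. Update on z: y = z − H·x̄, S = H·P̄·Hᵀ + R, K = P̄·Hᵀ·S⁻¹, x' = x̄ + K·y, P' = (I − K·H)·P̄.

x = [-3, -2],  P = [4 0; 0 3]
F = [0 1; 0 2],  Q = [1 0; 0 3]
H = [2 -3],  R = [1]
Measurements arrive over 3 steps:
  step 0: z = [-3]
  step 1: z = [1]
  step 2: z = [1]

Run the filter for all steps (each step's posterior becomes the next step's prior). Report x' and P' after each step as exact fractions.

step 0: x' = [-5/8, 43/80], P' = [11/4 15/8; 15/8 111/80]
step 1: x' = [359/1084, -101/1084], P' = [584/271 1581/1084; 1581/1084 297/271]
step 2: x' = [-207/1678, -2761/6712], P' = [6649/3356 8973/6712; 8973/6712 13569/13424]

step 0: x̄ = F·x = [-2, -4]
step 0: P̄ = F·P·Fᵀ + Q = [4 6; 6 15]
step 0: y = z − H·x̄ = [-11]
step 0: S = H·P̄·Hᵀ + R = [80]
step 0: K = P̄·Hᵀ·S⁻¹ = [-1/8; -33/80]
step 0: x' = x̄ + K·y = [-5/8, 43/80]
step 0: P' = (I − K·H)·P̄ = [11/4 15/8; 15/8 111/80]
step 1: x̄ = F·x = [43/80, 43/40]
step 1: P̄ = F·P·Fᵀ + Q = [191/80 111/40; 111/40 171/20]
step 1: y = z − H·x̄ = [63/20]
step 1: S = H·P̄·Hᵀ + R = [271/5]
step 1: K = P̄·Hᵀ·S⁻¹ = [-71/1084; -201/542]
step 1: x' = x̄ + K·y = [359/1084, -101/1084]
step 1: P' = (I − K·H)·P̄ = [584/271 1581/1084; 1581/1084 297/271]
step 2: x̄ = F·x = [-101/1084, -101/542]
step 2: P̄ = F·P·Fᵀ + Q = [568/271 594/271; 594/271 2001/271]
step 2: y = z − H·x̄ = [170/271]
step 2: S = H·P̄·Hᵀ + R = [13424/271]
step 2: K = P̄·Hᵀ·S⁻¹ = [-323/6712; -4815/13424]
step 2: x' = x̄ + K·y = [-207/1678, -2761/6712]
step 2: P' = (I − K·H)·P̄ = [6649/3356 8973/6712; 8973/6712 13569/13424]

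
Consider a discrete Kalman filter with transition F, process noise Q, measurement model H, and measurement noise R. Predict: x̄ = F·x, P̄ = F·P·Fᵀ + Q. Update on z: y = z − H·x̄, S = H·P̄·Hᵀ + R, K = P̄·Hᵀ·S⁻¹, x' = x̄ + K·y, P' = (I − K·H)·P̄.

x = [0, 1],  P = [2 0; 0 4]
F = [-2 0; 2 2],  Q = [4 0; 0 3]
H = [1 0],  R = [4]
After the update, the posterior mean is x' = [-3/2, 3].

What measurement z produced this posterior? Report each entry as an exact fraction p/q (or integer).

x̄ = F·x = [0, 2]
P̄ = F·P·Fᵀ + Q = [12 -8; -8 27]
S = H·P̄·Hᵀ + R = [16]
K = P̄·Hᵀ·S⁻¹ = [3/4; -1/2]
x' − x̄ = [-3/2, 1] = K·y
y = (KᵀK)⁻¹·Kᵀ·(x' − x̄) = [-2]
z = y + H·x̄ = [-2] + [0] = [-2]

z = [-2]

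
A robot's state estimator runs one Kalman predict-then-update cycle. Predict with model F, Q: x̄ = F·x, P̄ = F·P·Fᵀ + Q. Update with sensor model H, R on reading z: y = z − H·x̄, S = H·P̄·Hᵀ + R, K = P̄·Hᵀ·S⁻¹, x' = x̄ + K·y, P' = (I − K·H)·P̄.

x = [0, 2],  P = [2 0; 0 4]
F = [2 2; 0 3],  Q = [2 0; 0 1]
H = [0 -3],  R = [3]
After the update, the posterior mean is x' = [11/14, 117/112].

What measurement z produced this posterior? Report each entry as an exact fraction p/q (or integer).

z = [-3]

x̄ = F·x = [4, 6]
P̄ = F·P·Fᵀ + Q = [26 24; 24 37]
S = H·P̄·Hᵀ + R = [336]
K = P̄·Hᵀ·S⁻¹ = [-3/14; -37/112]
x' − x̄ = [-45/14, -555/112] = K·y
y = (KᵀK)⁻¹·Kᵀ·(x' − x̄) = [15]
z = y + H·x̄ = [15] + [-18] = [-3]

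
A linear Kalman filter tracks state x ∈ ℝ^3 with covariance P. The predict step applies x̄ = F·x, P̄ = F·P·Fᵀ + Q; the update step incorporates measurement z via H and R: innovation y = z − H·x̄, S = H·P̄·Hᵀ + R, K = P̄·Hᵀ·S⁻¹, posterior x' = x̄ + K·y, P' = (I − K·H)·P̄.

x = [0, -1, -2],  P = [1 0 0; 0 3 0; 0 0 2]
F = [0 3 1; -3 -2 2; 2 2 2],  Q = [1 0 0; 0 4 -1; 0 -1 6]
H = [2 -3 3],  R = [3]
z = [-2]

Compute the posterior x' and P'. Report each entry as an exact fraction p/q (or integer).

x̄ = F·x = [-5, -2, -6]
P̄ = F·P·Fᵀ + Q = [30 -14 22; -14 33 -11; 22 -11 30]
y = z − H·x̄ = [20]
S = H·P̄·Hᵀ + R = [1320]
K = P̄·Hᵀ·S⁻¹ = [7/55; -4/33; 167/1320]
x' = x̄ + K·y = [-27/11, -146/33, -229/66]
P' = (I − K·H)·P̄ = [474/55 70/11 41/55; 70/11 449/33 305/33; 41/55 305/33 11711/1320]

x' = [-27/11, -146/33, -229/66]
P' = [474/55 70/11 41/55; 70/11 449/33 305/33; 41/55 305/33 11711/1320]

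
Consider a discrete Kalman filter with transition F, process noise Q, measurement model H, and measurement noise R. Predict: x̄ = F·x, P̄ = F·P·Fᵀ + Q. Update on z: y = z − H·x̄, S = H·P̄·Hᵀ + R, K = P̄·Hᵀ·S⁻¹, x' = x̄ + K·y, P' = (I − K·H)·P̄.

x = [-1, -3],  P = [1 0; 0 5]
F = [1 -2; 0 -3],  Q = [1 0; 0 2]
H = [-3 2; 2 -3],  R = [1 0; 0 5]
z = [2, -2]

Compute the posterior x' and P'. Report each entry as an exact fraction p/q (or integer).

x' = [-95/606, 893/1212]
P' = [111/101 829/606; 829/606 2267/1212]

x̄ = F·x = [5, 9]
P̄ = F·P·Fᵀ + Q = [22 30; 30 47]
y = z − H·x̄ = [-1, 15]
S = H·P̄·Hᵀ + R = [27 -24; -24 156]
K = P̄·Hᵀ·S⁻¹ = [-170/303 -77/202; -110/303 -697/1212]
x' = x̄ + K·y = [-95/606, 893/1212]
P' = (I − K·H)·P̄ = [111/101 829/606; 829/606 2267/1212]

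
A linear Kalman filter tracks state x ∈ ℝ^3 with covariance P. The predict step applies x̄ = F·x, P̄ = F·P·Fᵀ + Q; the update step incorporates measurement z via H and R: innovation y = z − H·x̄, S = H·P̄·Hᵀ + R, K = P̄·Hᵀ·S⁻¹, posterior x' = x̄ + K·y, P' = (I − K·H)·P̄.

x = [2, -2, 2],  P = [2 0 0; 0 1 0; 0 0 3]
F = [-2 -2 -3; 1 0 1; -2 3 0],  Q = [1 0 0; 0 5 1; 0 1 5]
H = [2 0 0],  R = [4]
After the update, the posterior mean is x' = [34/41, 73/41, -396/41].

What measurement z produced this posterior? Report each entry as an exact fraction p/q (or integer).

x̄ = F·x = [-6, 4, -10]
P̄ = F·P·Fᵀ + Q = [40 -13 2; -13 10 -3; 2 -3 22]
S = H·P̄·Hᵀ + R = [164]
K = P̄·Hᵀ·S⁻¹ = [20/41; -13/82; 1/41]
x' − x̄ = [280/41, -91/41, 14/41] = K·y
y = (KᵀK)⁻¹·Kᵀ·(x' − x̄) = [14]
z = y + H·x̄ = [14] + [-12] = [2]

z = [2]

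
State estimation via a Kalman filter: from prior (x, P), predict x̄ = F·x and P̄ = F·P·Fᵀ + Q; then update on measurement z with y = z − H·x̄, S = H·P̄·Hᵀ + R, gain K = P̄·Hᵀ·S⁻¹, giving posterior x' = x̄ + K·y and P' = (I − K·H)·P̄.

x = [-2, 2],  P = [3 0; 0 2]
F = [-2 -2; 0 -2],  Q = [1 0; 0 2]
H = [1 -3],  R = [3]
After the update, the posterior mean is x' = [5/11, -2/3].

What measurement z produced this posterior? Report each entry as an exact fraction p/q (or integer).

x̄ = F·x = [0, -4]
P̄ = F·P·Fᵀ + Q = [21 8; 8 10]
S = H·P̄·Hᵀ + R = [66]
K = P̄·Hᵀ·S⁻¹ = [-1/22; -1/3]
x' − x̄ = [5/11, 10/3] = K·y
y = (KᵀK)⁻¹·Kᵀ·(x' − x̄) = [-10]
z = y + H·x̄ = [-10] + [12] = [2]

z = [2]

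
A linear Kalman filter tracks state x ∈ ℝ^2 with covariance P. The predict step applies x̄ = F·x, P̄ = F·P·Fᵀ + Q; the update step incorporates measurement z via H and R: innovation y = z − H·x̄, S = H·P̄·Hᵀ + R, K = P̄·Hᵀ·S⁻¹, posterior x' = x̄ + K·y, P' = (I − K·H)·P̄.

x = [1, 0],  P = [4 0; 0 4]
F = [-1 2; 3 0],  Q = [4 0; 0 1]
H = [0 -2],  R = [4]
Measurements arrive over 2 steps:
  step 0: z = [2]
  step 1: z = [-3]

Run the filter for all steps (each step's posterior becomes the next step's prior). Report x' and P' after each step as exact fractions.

step 0: x̄ = F·x = [-1, 3]
step 0: P̄ = F·P·Fᵀ + Q = [24 -12; -12 37]
step 0: y = z − H·x̄ = [8]
step 0: S = H·P̄·Hᵀ + R = [152]
step 0: K = P̄·Hᵀ·S⁻¹ = [3/19; -37/76]
step 0: x' = x̄ + K·y = [5/19, -17/19]
step 0: P' = (I − K·H)·P̄ = [384/19 -6/19; -6/19 37/38]
step 1: x̄ = F·x = [-39/19, 15/19]
step 1: P̄ = F·P·Fᵀ + Q = [558/19 -1188/19; -1188/19 3475/19]
step 1: y = z − H·x̄ = [-27/19]
step 1: S = H·P̄·Hᵀ + R = [13976/19]
step 1: K = P̄·Hᵀ·S⁻¹ = [297/1747; -3475/6988]
step 1: x' = x̄ + K·y = [-4008/1747, 10455/6988]
step 1: P' = (I − K·H)·P̄ = [14166/1747 -594/1747; -594/1747 3475/3494]

step 0: x' = [5/19, -17/19], P' = [384/19 -6/19; -6/19 37/38]
step 1: x' = [-4008/1747, 10455/6988], P' = [14166/1747 -594/1747; -594/1747 3475/3494]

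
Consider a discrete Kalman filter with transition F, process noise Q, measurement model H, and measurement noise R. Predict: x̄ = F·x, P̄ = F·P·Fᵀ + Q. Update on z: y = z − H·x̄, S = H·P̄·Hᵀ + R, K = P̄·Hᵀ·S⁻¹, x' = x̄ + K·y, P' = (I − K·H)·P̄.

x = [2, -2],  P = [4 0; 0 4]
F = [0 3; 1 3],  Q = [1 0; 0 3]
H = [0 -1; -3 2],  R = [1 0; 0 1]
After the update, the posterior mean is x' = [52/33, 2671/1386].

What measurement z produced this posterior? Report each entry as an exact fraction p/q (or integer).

z = [-2, -1]

x̄ = F·x = [-6, -4]
P̄ = F·P·Fᵀ + Q = [37 36; 36 43]
S = H·P̄·Hᵀ + R = [44 22; 22 74]
K = P̄·Hᵀ·S⁻¹ = [-43/66 -1/3; -1349/1386 -1/126]
x' − x̄ = [250/33, 8215/1386] = K·y
y = (KᵀK)⁻¹·Kᵀ·(x' − x̄) = [-6, -11]
z = y + H·x̄ = [-6, -11] + [4, 10] = [-2, -1]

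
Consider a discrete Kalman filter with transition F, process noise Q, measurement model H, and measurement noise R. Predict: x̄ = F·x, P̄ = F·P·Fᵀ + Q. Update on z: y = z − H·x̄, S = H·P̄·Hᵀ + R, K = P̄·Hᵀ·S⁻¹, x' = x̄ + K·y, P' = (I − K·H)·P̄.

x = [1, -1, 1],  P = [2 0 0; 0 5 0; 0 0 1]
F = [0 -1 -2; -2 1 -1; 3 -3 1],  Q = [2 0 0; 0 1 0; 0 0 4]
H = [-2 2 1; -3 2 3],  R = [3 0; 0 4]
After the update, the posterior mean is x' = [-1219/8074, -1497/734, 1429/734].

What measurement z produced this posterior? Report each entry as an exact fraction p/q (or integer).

z = [-2, 2]

x̄ = F·x = [-1, -4, 7]
P̄ = F·P·Fᵀ + Q = [11 -3 13; -3 15 -28; 13 -28 68]
S = H·P̄·Hᵀ + R = [35 19; 19 241]
K = P̄·Hᵀ·S⁻¹ = [-3615/8074 285/8074; 253/734 -157/734; -495/734 371/734]
x' − x̄ = [6855/8074, 1439/734, -3709/734] = K·y
y = (KᵀK)⁻¹·Kᵀ·(x' − x̄) = [-3, -14]
z = y + H·x̄ = [-3, -14] + [1, 16] = [-2, 2]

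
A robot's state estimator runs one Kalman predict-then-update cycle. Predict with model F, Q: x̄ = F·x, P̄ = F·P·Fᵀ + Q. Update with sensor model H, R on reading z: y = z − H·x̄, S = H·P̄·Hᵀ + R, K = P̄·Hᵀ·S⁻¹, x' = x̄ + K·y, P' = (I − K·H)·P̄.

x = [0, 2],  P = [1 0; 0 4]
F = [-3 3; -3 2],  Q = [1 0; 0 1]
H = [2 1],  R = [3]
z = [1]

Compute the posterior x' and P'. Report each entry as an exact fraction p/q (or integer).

x̄ = F·x = [6, 4]
P̄ = F·P·Fᵀ + Q = [46 33; 33 26]
y = z − H·x̄ = [-15]
S = H·P̄·Hᵀ + R = [345]
K = P̄·Hᵀ·S⁻¹ = [25/69; 4/15]
x' = x̄ + K·y = [13/23, 0]
P' = (I − K·H)·P̄ = [49/69 -1/3; -1/3 22/15]

x' = [13/23, 0]
P' = [49/69 -1/3; -1/3 22/15]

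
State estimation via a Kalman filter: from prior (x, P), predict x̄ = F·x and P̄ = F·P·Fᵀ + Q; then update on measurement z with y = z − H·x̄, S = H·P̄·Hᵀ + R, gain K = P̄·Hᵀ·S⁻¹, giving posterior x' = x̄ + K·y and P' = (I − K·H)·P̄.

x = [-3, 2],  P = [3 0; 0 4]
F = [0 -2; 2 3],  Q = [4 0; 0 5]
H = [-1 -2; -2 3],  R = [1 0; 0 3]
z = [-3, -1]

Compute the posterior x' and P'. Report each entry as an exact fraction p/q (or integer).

x' = [2722/2081, 16799/24972]
P' = [852/2081 -6/2081; -6/2081 3547/24972]

x̄ = F·x = [-4, 0]
P̄ = F·P·Fᵀ + Q = [20 -24; -24 53]
y = z − H·x̄ = [-7, -9]
S = H·P̄·Hᵀ + R = [137 -302; -302 848]
K = P̄·Hᵀ·S⁻¹ = [-840/2081 -574/2081; -3511/12486 3595/24972]
x' = x̄ + K·y = [2722/2081, 16799/24972]
P' = (I − K·H)·P̄ = [852/2081 -6/2081; -6/2081 3547/24972]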